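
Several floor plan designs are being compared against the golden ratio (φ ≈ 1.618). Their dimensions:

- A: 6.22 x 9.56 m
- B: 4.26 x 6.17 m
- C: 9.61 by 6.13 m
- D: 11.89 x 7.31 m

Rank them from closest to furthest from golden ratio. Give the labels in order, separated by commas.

D, C, A, B

A: 9.56/6.22 ≈ 1.537 → |1.537 − 1.618| = 0.081
B: 6.17/4.26 ≈ 1.448 → |1.448 − 1.618| = 0.170
C: 9.61/6.13 ≈ 1.568 → |1.568 − 1.618| = 0.050
D: 11.89/7.31 ≈ 1.627 → |1.627 − 1.618| = 0.009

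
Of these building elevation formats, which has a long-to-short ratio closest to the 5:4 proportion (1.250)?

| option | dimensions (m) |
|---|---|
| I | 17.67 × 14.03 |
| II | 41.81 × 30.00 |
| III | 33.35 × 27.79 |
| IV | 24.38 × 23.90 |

Target 5:4 ≈ 1.250.
I: 1.259 (Δ0.009)  II: 1.394 (Δ0.144)  III: 1.200 (Δ0.050)  IV: 1.020 (Δ0.230)

I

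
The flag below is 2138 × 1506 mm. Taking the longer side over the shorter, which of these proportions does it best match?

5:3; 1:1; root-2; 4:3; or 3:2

root-2

2138/1506 ≈ 1.420. Nearest candidates are root-2 (1.414, off by 0.006) and 3:2 (1.500, off by 0.080).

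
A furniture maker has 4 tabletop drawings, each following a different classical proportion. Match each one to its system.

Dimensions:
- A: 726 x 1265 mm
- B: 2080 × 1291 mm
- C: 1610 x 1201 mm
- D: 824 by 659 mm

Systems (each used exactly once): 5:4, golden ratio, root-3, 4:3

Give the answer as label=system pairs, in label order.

A = 1265/726 ≈ 1.742 → root-3 (1.732)
B = 2080/1291 ≈ 1.611 → golden ratio (1.618)
C = 1610/1201 ≈ 1.341 → 4:3 (1.333)
D = 824/659 ≈ 1.250 → 5:4 (1.250)

A=root-3, B=golden ratio, C=4:3, D=5:4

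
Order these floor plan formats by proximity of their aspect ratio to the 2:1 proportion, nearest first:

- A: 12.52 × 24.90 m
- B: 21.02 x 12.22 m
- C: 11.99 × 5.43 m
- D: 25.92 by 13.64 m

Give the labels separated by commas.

A, D, C, B

A: 24.90/12.52 ≈ 1.989 → |1.989 − 2.000| = 0.011
B: 21.02/12.22 ≈ 1.720 → |1.720 − 2.000| = 0.280
C: 11.99/5.43 ≈ 2.208 → |2.208 − 2.000| = 0.208
D: 25.92/13.64 ≈ 1.900 → |1.900 − 2.000| = 0.100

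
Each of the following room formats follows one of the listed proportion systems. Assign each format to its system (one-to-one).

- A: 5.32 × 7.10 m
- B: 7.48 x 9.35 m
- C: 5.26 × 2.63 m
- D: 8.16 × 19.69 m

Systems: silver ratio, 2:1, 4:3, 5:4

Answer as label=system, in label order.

A=4:3, B=5:4, C=2:1, D=silver ratio

A = 7.10/5.32 ≈ 1.335 → 4:3 (1.333)
B = 9.35/7.48 ≈ 1.250 → 5:4 (1.250)
C = 5.26/2.63 ≈ 2.000 → 2:1 (2.000)
D = 19.69/8.16 ≈ 2.413 → silver ratio (2.414)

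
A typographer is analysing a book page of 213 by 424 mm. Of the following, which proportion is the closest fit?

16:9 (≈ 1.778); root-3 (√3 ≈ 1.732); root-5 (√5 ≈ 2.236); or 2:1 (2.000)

2:1

Ratio = 424 / 213 ≈ 1.991.
Distances: 16:9 1.778 (Δ 0.213); root-3 1.732 (Δ 0.259); root-5 2.236 (Δ 0.245); 2:1 2.000 (Δ 0.009).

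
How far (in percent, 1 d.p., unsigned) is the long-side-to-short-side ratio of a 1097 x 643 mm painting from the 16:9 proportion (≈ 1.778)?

4.0%

Ratio = 1097 / 643 ≈ 1.7061.
Ideal 16:9 ≈ 1.7778. |1.7061 − 1.7778| / 1.7778 ≈ 4.03% → 4.0%.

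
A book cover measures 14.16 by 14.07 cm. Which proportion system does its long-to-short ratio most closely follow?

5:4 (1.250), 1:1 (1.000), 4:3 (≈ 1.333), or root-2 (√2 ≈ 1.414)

14.16/14.07 ≈ 1.006. Nearest candidates are 1:1 (1.000, off by 0.006) and 5:4 (1.250, off by 0.244).

1:1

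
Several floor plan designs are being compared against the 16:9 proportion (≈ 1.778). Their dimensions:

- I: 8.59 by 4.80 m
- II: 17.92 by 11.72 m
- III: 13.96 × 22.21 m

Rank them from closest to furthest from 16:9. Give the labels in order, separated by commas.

I, III, II

I: 8.59/4.80 ≈ 1.790 → |1.790 − 1.778| = 0.012
II: 17.92/11.72 ≈ 1.529 → |1.529 − 1.778| = 0.249
III: 22.21/13.96 ≈ 1.591 → |1.591 − 1.778| = 0.187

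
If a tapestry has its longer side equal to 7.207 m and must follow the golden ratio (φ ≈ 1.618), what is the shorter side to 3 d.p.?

golden ratio ≈ 1.61803.
Shorter side = 7.207 ÷ 1.61803 ≈ 4.45418 → 4.454 m.

4.454 m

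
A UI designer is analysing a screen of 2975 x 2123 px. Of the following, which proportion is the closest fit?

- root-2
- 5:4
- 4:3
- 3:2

2975/2123 ≈ 1.401. Nearest candidates are root-2 (1.414, off by 0.013) and 4:3 (1.333, off by 0.068).

root-2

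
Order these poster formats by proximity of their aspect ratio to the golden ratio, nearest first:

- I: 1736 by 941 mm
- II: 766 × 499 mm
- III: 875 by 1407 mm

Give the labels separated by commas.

I: 1736/941 ≈ 1.845 → |1.845 − 1.618| = 0.227
II: 766/499 ≈ 1.535 → |1.535 − 1.618| = 0.083
III: 1407/875 ≈ 1.608 → |1.608 − 1.618| = 0.010

III, II, I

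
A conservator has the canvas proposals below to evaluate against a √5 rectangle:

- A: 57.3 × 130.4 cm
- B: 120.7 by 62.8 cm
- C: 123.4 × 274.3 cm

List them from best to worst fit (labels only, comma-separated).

Ratios: A = 130.4 / 57.3 ≈ 2.276; B = 120.7 / 62.8 ≈ 1.922; C = 274.3 / 123.4 ≈ 2.223.
|Δ from 2.236|: A 0.040; B 0.314; C 0.013.

C, A, B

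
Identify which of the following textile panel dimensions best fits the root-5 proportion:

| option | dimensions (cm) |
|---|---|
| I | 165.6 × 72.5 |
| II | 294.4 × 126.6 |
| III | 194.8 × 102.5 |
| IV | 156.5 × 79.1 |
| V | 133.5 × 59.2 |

Target root-5 ≈ 2.236.
I: 2.284 (Δ0.048)  II: 2.325 (Δ0.089)  III: 1.900 (Δ0.336)  IV: 1.979 (Δ0.257)  V: 2.255 (Δ0.019)

V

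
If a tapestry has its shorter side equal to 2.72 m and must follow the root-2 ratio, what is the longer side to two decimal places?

root-2 ≈ 1.41421.
Longer side = 2.72 × 1.41421 ≈ 3.8467 → 3.85 m.

3.85 m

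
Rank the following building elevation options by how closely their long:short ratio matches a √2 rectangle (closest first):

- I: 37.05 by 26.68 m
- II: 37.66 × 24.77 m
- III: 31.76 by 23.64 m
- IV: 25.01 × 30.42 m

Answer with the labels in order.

I: 37.05/26.68 ≈ 1.389 → |1.389 − 1.414| = 0.025
II: 37.66/24.77 ≈ 1.520 → |1.520 − 1.414| = 0.106
III: 31.76/23.64 ≈ 1.343 → |1.343 − 1.414| = 0.071
IV: 30.42/25.01 ≈ 1.216 → |1.216 − 1.414| = 0.198

I, III, II, IV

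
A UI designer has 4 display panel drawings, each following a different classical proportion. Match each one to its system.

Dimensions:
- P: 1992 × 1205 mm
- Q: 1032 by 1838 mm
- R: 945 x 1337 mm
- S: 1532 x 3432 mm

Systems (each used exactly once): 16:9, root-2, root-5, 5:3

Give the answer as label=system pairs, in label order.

P=5:3, Q=16:9, R=root-2, S=root-5

P = 1992/1205 ≈ 1.653 → 5:3 (1.667)
Q = 1838/1032 ≈ 1.781 → 16:9 (1.778)
R = 1337/945 ≈ 1.415 → root-2 (1.414)
S = 3432/1532 ≈ 2.240 → root-5 (2.236)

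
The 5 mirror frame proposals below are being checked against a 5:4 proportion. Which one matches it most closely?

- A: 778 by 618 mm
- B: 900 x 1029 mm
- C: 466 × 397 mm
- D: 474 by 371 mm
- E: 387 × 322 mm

Ratios (long/short): A ≈ 1.259; B ≈ 1.143; C ≈ 1.174; D ≈ 1.278; E ≈ 1.202.
5:4 ≈ 1.250; option A is nearest (Δ 0.009).

A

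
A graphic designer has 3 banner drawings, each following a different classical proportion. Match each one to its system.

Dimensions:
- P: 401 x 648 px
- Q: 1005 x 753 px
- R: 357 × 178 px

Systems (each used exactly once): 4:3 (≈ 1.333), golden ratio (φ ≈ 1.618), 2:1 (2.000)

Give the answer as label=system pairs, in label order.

Ratios: P ≈ 1.616; Q ≈ 1.335; R ≈ 2.006.
Targets: 4:3 ≈ 1.333; golden ratio ≈ 1.618; 2:1 ≈ 2.000.

P=golden ratio, Q=4:3, R=2:1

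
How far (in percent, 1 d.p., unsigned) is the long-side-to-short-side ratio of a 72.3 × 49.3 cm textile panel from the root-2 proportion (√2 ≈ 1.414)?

Ratio = 72.3 / 49.3 ≈ 1.4665.
Ideal root-2 ≈ 1.4142. |1.4665 − 1.4142| / 1.4142 ≈ 3.70% → 3.7%.

3.7%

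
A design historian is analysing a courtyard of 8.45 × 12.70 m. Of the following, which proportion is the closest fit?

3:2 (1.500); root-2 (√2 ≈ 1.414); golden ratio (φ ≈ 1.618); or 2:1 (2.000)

12.70/8.45 ≈ 1.503. Nearest candidates are 3:2 (1.500, off by 0.003) and root-2 (1.414, off by 0.089).

3:2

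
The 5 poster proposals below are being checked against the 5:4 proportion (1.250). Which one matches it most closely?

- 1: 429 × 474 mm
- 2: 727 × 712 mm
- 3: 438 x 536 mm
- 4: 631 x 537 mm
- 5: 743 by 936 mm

5

Target 5:4 ≈ 1.250.
1: 1.105 (Δ0.145)  2: 1.021 (Δ0.229)  3: 1.224 (Δ0.026)  4: 1.175 (Δ0.075)  5: 1.260 (Δ0.010)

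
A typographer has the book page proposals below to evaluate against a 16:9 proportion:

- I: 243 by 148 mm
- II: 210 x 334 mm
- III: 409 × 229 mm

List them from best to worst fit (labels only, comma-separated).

III, I, II

I: 243/148 ≈ 1.642 → |1.642 − 1.778| = 0.136
II: 334/210 ≈ 1.590 → |1.590 − 1.778| = 0.188
III: 409/229 ≈ 1.786 → |1.786 − 1.778| = 0.008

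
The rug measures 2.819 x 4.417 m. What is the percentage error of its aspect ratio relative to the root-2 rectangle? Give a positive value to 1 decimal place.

Ratio = 4.417 / 2.819 ≈ 1.5669.
Ideal root-2 ≈ 1.4142. |1.5669 − 1.4142| / 1.4142 ≈ 10.80% → 10.8%.

10.8%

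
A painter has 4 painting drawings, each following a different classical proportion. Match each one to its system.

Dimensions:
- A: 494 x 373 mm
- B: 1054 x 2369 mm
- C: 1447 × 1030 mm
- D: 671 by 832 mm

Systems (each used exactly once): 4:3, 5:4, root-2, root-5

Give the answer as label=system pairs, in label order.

A=4:3, B=root-5, C=root-2, D=5:4

A = 494/373 ≈ 1.324 → 4:3 (1.333)
B = 2369/1054 ≈ 2.248 → root-5 (2.236)
C = 1447/1030 ≈ 1.405 → root-2 (1.414)
D = 832/671 ≈ 1.240 → 5:4 (1.250)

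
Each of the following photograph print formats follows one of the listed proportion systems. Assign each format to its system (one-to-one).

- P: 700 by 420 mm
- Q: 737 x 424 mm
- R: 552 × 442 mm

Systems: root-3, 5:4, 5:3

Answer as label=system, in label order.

P=5:3, Q=root-3, R=5:4

Ratios: P ≈ 1.667; Q ≈ 1.738; R ≈ 1.249.
Targets: root-3 ≈ 1.732; 5:4 ≈ 1.250; 5:3 ≈ 1.667.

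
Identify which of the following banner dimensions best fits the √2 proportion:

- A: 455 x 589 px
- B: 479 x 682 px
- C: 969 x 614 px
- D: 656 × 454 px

Ratios (long/short): A ≈ 1.295; B ≈ 1.424; C ≈ 1.578; D ≈ 1.445.
root-2 ≈ 1.414; option B is nearest (Δ 0.010).

B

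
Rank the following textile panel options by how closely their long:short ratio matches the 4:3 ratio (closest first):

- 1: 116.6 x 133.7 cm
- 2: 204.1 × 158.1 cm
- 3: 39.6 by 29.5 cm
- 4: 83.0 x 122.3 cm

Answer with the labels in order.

Ratios: 1 = 133.7 / 116.6 ≈ 1.147; 2 = 204.1 / 158.1 ≈ 1.291; 3 = 39.6 / 29.5 ≈ 1.342; 4 = 122.3 / 83.0 ≈ 1.473.
|Δ from 1.333|: 1 0.186; 2 0.042; 3 0.009; 4 0.140.

3, 2, 4, 1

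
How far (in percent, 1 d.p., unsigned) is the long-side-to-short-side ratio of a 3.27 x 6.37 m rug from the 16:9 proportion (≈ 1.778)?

Ratio = 6.37 / 3.27 ≈ 1.9480.
Ideal 16:9 ≈ 1.7778. |1.9480 − 1.7778| / 1.7778 ≈ 9.57% → 9.6%.

9.6%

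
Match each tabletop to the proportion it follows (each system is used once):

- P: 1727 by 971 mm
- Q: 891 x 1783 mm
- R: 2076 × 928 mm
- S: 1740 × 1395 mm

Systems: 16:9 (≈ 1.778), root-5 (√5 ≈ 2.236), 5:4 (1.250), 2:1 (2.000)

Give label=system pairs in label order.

P=16:9, Q=2:1, R=root-5, S=5:4

P = 1727/971 ≈ 1.779 → 16:9 (1.778)
Q = 1783/891 ≈ 2.001 → 2:1 (2.000)
R = 2076/928 ≈ 2.237 → root-5 (2.236)
S = 1740/1395 ≈ 1.247 → 5:4 (1.250)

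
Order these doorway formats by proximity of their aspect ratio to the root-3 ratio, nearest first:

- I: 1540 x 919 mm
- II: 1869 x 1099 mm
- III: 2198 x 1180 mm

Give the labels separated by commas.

II, I, III

I: 1540/919 ≈ 1.676 → |1.676 − 1.732| = 0.056
II: 1869/1099 ≈ 1.701 → |1.701 − 1.732| = 0.031
III: 2198/1180 ≈ 1.863 → |1.863 − 1.732| = 0.131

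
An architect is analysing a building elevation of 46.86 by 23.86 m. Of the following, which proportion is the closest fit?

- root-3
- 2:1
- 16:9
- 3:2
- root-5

2:1

Ratio = 46.86 / 23.86 ≈ 1.964.
Distances: root-3 1.732 (Δ 0.232); 2:1 2.000 (Δ 0.036); 16:9 1.778 (Δ 0.186); 3:2 1.500 (Δ 0.464); root-5 2.236 (Δ 0.272).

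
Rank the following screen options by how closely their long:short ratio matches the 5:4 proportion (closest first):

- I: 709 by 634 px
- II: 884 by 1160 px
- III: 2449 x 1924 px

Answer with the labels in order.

I: 709/634 ≈ 1.118 → |1.118 − 1.250| = 0.132
II: 1160/884 ≈ 1.312 → |1.312 − 1.250| = 0.062
III: 2449/1924 ≈ 1.273 → |1.273 − 1.250| = 0.023

III, II, I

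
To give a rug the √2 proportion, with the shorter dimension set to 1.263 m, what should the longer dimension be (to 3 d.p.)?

1.786 m

root-2 ≈ 1.41421.
Longer side = 1.263 × 1.41421 ≈ 1.78615 → 1.786 m.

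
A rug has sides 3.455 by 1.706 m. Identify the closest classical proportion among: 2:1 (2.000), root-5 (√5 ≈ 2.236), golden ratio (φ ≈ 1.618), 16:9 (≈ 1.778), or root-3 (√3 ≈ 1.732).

2:1

Ratio = 3.455 / 1.706 ≈ 2.025.
Distances: 2:1 2.000 (Δ 0.025); root-5 2.236 (Δ 0.211); golden ratio 1.618 (Δ 0.407); 16:9 1.778 (Δ 0.247); root-3 1.732 (Δ 0.293).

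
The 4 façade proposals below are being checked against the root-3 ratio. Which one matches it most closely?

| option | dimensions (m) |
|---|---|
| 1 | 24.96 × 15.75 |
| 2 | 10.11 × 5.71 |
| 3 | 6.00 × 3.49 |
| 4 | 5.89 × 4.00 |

Ratios (long/short): 1 ≈ 1.585; 2 ≈ 1.771; 3 ≈ 1.719; 4 ≈ 1.472.
root-3 ≈ 1.732; option 3 is nearest (Δ 0.013).

3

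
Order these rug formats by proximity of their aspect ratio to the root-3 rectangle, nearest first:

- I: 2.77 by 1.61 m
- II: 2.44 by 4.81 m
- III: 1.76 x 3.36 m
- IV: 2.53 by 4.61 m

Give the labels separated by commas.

I, IV, III, II

Ratios: I = 2.77 / 1.61 ≈ 1.720; II = 4.81 / 2.44 ≈ 1.971; III = 3.36 / 1.76 ≈ 1.909; IV = 4.61 / 2.53 ≈ 1.822.
|Δ from 1.732|: I 0.012; II 0.239; III 0.177; IV 0.090.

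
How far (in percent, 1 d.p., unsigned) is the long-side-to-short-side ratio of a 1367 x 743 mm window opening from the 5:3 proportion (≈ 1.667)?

Ratio = 1367 / 743 ≈ 1.8398.
Ideal 5:3 ≈ 1.6667. |1.8398 − 1.6667| / 1.6667 ≈ 10.39% → 10.4%.

10.4%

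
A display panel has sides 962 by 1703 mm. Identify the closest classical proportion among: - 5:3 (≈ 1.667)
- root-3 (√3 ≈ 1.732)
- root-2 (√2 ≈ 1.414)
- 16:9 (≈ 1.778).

16:9

Ratio = 1703 / 962 ≈ 1.770.
Distances: 5:3 1.667 (Δ 0.103); root-3 1.732 (Δ 0.038); root-2 1.414 (Δ 0.356); 16:9 1.778 (Δ 0.008).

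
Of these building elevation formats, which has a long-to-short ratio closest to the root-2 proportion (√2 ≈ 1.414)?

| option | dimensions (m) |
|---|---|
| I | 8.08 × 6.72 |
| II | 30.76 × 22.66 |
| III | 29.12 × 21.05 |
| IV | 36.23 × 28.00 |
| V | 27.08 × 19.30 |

V

Ratios (long/short): I ≈ 1.202; II ≈ 1.357; III ≈ 1.383; IV ≈ 1.294; V ≈ 1.403.
root-2 ≈ 1.414; option V is nearest (Δ 0.011).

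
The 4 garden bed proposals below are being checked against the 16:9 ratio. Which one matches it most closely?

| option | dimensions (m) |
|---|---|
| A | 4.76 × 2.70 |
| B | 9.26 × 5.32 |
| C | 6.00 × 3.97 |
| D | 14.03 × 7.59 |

A

Target 16:9 ≈ 1.778.
A: 1.763 (Δ0.015)  B: 1.741 (Δ0.037)  C: 1.511 (Δ0.267)  D: 1.848 (Δ0.070)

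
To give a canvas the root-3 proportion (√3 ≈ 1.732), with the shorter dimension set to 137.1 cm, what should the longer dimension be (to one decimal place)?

237.5 cm

root-3 ≈ 1.73205.
Longer side = 137.1 × 1.73205 ≈ 237.464 → 237.5 cm.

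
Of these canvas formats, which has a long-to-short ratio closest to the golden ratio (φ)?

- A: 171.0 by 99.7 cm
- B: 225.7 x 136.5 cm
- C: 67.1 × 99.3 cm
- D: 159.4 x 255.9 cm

D

Target golden ratio ≈ 1.618.
A: 1.715 (Δ0.097)  B: 1.653 (Δ0.035)  C: 1.480 (Δ0.138)  D: 1.605 (Δ0.013)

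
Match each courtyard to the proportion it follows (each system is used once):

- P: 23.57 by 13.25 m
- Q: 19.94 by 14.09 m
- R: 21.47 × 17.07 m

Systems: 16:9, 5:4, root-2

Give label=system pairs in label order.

P=16:9, Q=root-2, R=5:4

P = 23.57/13.25 ≈ 1.779 → 16:9 (1.778)
Q = 19.94/14.09 ≈ 1.415 → root-2 (1.414)
R = 21.47/17.07 ≈ 1.258 → 5:4 (1.250)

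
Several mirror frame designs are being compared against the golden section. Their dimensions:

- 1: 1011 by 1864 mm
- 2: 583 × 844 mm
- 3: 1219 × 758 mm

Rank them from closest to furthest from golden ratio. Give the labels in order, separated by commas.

Ratios: 1 = 1864 / 1011 ≈ 1.844; 2 = 844 / 583 ≈ 1.448; 3 = 1219 / 758 ≈ 1.608.
|Δ from 1.618|: 1 0.226; 2 0.170; 3 0.010.

3, 2, 1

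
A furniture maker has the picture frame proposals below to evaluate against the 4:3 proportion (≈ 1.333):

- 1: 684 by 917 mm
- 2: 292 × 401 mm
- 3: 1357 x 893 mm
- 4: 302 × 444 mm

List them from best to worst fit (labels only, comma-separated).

Ratios: 1 = 917 / 684 ≈ 1.341; 2 = 401 / 292 ≈ 1.373; 3 = 1357 / 893 ≈ 1.520; 4 = 444 / 302 ≈ 1.470.
|Δ from 1.333|: 1 0.008; 2 0.040; 3 0.187; 4 0.137.

1, 2, 4, 3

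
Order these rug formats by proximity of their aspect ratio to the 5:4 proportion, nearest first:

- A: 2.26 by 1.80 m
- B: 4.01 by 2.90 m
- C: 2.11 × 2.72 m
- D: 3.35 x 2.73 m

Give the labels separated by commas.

Ratios: A = 2.26 / 1.80 ≈ 1.256; B = 4.01 / 2.90 ≈ 1.383; C = 2.72 / 2.11 ≈ 1.289; D = 3.35 / 2.73 ≈ 1.227.
|Δ from 1.250|: A 0.006; B 0.133; C 0.039; D 0.023.

A, D, C, B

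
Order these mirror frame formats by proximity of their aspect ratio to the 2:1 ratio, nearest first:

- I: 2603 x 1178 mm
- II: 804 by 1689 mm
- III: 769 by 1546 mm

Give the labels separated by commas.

III, II, I

Ratios: I = 2603 / 1178 ≈ 2.210; II = 1689 / 804 ≈ 2.101; III = 1546 / 769 ≈ 2.010.
|Δ from 2.000|: I 0.210; II 0.101; III 0.010.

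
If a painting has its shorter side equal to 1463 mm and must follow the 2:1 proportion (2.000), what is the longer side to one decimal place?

2926.0 mm

2:1 = 2.00000.
Longer side = 1463 × 2.00000 ≈ 2926.000 → 2926.0 mm.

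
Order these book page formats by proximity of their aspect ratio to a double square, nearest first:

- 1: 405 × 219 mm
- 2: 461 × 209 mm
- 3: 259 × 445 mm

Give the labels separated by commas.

1, 2, 3

Ratios: 1 = 405 / 219 ≈ 1.849; 2 = 461 / 209 ≈ 2.206; 3 = 445 / 259 ≈ 1.718.
|Δ from 2.000|: 1 0.151; 2 0.206; 3 0.282.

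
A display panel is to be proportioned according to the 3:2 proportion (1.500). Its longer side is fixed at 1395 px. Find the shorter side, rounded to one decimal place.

930.0 px

3:2 = 1.50000.
Shorter side = 1395 ÷ 1.50000 ≈ 930.000 → 930.0 px.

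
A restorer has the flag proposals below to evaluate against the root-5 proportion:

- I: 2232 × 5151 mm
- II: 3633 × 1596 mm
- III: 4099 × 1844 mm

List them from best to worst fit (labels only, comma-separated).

III, II, I

I: 5151/2232 ≈ 2.308 → |2.308 − 2.236| = 0.072
II: 3633/1596 ≈ 2.276 → |2.276 − 2.236| = 0.040
III: 4099/1844 ≈ 2.223 → |2.223 − 2.236| = 0.013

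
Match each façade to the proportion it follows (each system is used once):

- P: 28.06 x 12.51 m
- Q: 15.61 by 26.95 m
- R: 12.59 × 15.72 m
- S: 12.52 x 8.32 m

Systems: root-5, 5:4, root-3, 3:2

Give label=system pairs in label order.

P=root-5, Q=root-3, R=5:4, S=3:2

P = 28.06/12.51 ≈ 2.243 → root-5 (2.236)
Q = 26.95/15.61 ≈ 1.726 → root-3 (1.732)
R = 15.72/12.59 ≈ 1.249 → 5:4 (1.250)
S = 12.52/8.32 ≈ 1.505 → 3:2 (1.500)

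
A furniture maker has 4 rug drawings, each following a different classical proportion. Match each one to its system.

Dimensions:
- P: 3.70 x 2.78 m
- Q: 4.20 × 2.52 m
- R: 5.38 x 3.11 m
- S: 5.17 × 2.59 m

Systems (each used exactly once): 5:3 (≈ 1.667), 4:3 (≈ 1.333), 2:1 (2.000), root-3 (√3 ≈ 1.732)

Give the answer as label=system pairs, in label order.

Ratios: P ≈ 1.331; Q ≈ 1.667; R ≈ 1.730; S ≈ 1.996.
Targets: 5:3 ≈ 1.667; 4:3 ≈ 1.333; 2:1 ≈ 2.000; root-3 ≈ 1.732.

P=4:3, Q=5:3, R=root-3, S=2:1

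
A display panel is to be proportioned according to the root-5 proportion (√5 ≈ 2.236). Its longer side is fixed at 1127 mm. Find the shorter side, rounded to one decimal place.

root-5 ≈ 2.23607.
Shorter side = 1127 ÷ 2.23607 ≈ 504.009 → 504.0 mm.

504.0 mm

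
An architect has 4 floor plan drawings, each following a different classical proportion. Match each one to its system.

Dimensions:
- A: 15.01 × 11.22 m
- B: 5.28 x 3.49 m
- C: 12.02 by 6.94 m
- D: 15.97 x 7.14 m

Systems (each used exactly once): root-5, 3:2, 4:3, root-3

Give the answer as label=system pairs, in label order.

A=4:3, B=3:2, C=root-3, D=root-5

A = 15.01/11.22 ≈ 1.338 → 4:3 (1.333)
B = 5.28/3.49 ≈ 1.513 → 3:2 (1.500)
C = 12.02/6.94 ≈ 1.732 → root-3 (1.732)
D = 15.97/7.14 ≈ 2.237 → root-5 (2.236)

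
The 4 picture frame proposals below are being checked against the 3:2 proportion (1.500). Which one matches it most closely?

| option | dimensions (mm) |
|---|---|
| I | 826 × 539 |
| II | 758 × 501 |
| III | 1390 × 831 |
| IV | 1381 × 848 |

Target 3:2 ≈ 1.500.
I: 1.532 (Δ0.032)  II: 1.513 (Δ0.013)  III: 1.673 (Δ0.173)  IV: 1.629 (Δ0.129)

II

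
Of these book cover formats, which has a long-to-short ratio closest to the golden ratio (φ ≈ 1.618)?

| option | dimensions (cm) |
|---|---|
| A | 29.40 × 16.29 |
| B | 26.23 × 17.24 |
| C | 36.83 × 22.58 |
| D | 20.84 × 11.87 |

Target golden ratio ≈ 1.618.
A: 1.805 (Δ0.187)  B: 1.521 (Δ0.097)  C: 1.631 (Δ0.013)  D: 1.756 (Δ0.138)

C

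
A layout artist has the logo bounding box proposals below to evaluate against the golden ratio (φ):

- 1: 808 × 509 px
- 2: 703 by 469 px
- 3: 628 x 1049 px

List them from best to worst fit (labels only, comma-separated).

Ratios: 1 = 808 / 509 ≈ 1.587; 2 = 703 / 469 ≈ 1.499; 3 = 1049 / 628 ≈ 1.670.
|Δ from 1.618|: 1 0.031; 2 0.119; 3 0.052.

1, 3, 2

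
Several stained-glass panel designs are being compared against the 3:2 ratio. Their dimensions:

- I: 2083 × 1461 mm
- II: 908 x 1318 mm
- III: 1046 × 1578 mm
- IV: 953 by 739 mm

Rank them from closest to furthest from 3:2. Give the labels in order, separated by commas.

III, II, I, IV

Ratios: I = 2083 / 1461 ≈ 1.426; II = 1318 / 908 ≈ 1.452; III = 1578 / 1046 ≈ 1.509; IV = 953 / 739 ≈ 1.290.
|Δ from 1.500|: I 0.074; II 0.048; III 0.009; IV 0.210.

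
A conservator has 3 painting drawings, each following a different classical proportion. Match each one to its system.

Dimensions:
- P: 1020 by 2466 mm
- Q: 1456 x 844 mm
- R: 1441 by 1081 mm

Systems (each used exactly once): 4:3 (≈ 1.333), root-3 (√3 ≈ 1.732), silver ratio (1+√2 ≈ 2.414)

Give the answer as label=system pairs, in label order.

P=silver ratio, Q=root-3, R=4:3

P = 2466/1020 ≈ 2.418 → silver ratio (2.414)
Q = 1456/844 ≈ 1.725 → root-3 (1.732)
R = 1441/1081 ≈ 1.333 → 4:3 (1.333)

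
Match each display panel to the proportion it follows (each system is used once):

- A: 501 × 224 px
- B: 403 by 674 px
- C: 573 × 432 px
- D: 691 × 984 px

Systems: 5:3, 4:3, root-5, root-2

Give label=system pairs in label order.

A=root-5, B=5:3, C=4:3, D=root-2

A = 501/224 ≈ 2.237 → root-5 (2.236)
B = 674/403 ≈ 1.672 → 5:3 (1.667)
C = 573/432 ≈ 1.326 → 4:3 (1.333)
D = 984/691 ≈ 1.424 → root-2 (1.414)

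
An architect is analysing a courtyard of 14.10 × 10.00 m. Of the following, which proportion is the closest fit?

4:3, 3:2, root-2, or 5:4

14.10/10.00 ≈ 1.410. Nearest candidates are root-2 (1.414, off by 0.004) and 4:3 (1.333, off by 0.077).

root-2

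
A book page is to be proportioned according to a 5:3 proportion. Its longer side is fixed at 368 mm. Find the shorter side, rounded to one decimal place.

220.8 mm

5:3 ≈ 1.66667.
Shorter side = 368 ÷ 1.66667 ≈ 220.800 → 220.8 mm.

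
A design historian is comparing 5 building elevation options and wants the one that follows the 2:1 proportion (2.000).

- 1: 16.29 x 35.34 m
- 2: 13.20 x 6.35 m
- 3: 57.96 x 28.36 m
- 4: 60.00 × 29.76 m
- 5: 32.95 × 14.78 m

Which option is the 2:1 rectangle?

Target 2:1 ≈ 2.000.
1: 2.169 (Δ0.169)  2: 2.079 (Δ0.079)  3: 2.044 (Δ0.044)  4: 2.016 (Δ0.016)  5: 2.229 (Δ0.229)

4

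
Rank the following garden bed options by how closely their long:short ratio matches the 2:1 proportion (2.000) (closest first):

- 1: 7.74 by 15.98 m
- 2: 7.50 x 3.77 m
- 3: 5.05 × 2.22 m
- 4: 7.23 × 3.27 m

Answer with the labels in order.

2, 1, 4, 3

1: 15.98/7.74 ≈ 2.065 → |2.065 − 2.000| = 0.065
2: 7.50/3.77 ≈ 1.989 → |1.989 − 2.000| = 0.011
3: 5.05/2.22 ≈ 2.275 → |2.275 − 2.000| = 0.275
4: 7.23/3.27 ≈ 2.211 → |2.211 − 2.000| = 0.211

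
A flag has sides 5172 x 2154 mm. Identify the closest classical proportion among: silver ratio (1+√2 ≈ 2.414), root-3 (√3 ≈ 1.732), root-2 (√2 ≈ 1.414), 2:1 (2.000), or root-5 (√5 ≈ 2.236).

silver ratio

Ratio = 5172 / 2154 ≈ 2.401.
Distances: silver ratio 2.414 (Δ 0.013); root-3 1.732 (Δ 0.669); root-2 1.414 (Δ 0.987); 2:1 2.000 (Δ 0.401); root-5 2.236 (Δ 0.165).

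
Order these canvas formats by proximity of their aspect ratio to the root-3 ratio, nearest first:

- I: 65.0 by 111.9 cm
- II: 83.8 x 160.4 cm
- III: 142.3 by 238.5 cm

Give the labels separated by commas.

I, III, II

Ratios: I = 111.9 / 65.0 ≈ 1.722; II = 160.4 / 83.8 ≈ 1.914; III = 238.5 / 142.3 ≈ 1.676.
|Δ from 1.732|: I 0.010; II 0.182; III 0.056.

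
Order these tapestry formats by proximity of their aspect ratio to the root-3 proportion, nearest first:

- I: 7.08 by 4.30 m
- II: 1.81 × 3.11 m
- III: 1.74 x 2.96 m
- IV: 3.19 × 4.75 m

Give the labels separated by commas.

I: 7.08/4.30 ≈ 1.647 → |1.647 − 1.732| = 0.085
II: 3.11/1.81 ≈ 1.718 → |1.718 − 1.732| = 0.014
III: 2.96/1.74 ≈ 1.701 → |1.701 − 1.732| = 0.031
IV: 4.75/3.19 ≈ 1.489 → |1.489 − 1.732| = 0.243

II, III, I, IV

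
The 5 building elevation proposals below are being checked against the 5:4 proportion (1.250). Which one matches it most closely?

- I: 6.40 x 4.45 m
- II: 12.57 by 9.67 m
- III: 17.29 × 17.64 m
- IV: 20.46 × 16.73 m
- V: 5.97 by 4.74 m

Ratios (long/short): I ≈ 1.438; II ≈ 1.300; III ≈ 1.020; IV ≈ 1.223; V ≈ 1.259.
5:4 ≈ 1.250; option V is nearest (Δ 0.009).

V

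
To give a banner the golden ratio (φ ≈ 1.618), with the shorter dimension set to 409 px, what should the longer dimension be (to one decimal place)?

golden ratio ≈ 1.61803.
Longer side = 409 × 1.61803 ≈ 661.774 → 661.8 px.

661.8 px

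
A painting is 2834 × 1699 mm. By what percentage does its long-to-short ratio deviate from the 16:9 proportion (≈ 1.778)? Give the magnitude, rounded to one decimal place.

6.2%

Ratio = 2834 / 1699 ≈ 1.6680.
Ideal 16:9 ≈ 1.7778. |1.6680 − 1.7778| / 1.7778 ≈ 6.18% → 6.2%.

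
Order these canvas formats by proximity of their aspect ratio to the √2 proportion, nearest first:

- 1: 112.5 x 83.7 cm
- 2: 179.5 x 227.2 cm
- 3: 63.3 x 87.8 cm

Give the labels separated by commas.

1: 112.5/83.7 ≈ 1.344 → |1.344 − 1.414| = 0.070
2: 227.2/179.5 ≈ 1.266 → |1.266 − 1.414| = 0.148
3: 87.8/63.3 ≈ 1.387 → |1.387 − 1.414| = 0.027

3, 1, 2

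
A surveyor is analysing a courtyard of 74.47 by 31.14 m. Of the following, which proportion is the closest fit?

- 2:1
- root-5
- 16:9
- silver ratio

Ratio = 74.47 / 31.14 ≈ 2.391.
Distances: 2:1 2.000 (Δ 0.391); root-5 2.236 (Δ 0.155); 16:9 1.778 (Δ 0.613); silver ratio 2.414 (Δ 0.023).

silver ratio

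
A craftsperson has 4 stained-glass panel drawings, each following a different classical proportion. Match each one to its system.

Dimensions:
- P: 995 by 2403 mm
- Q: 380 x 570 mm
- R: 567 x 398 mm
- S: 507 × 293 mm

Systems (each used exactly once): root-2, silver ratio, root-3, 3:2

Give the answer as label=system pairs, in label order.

Ratios: P ≈ 2.415; Q ≈ 1.500; R ≈ 1.425; S ≈ 1.730.
Targets: root-2 ≈ 1.414; silver ratio ≈ 2.414; root-3 ≈ 1.732; 3:2 ≈ 1.500.

P=silver ratio, Q=3:2, R=root-2, S=root-3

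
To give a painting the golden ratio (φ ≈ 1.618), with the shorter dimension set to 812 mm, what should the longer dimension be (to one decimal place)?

golden ratio ≈ 1.61803.
Longer side = 812 × 1.61803 ≈ 1313.840 → 1313.8 mm.

1313.8 mm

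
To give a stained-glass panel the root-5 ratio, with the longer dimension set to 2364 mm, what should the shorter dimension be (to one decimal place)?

1057.2 mm

root-5 ≈ 2.23607.
Shorter side = 2364 ÷ 2.23607 ≈ 1057.212 → 1057.2 mm.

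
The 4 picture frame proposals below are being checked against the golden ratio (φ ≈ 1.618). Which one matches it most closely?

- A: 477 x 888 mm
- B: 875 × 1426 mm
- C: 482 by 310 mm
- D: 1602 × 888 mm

Ratios (long/short): A ≈ 1.862; B ≈ 1.630; C ≈ 1.555; D ≈ 1.804.
golden ratio ≈ 1.618; option B is nearest (Δ 0.012).

B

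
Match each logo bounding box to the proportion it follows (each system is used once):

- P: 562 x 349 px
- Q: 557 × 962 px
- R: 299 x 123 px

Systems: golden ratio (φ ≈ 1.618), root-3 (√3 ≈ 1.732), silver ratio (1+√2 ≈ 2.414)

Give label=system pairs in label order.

P=golden ratio, Q=root-3, R=silver ratio

Ratios: P ≈ 1.610; Q ≈ 1.727; R ≈ 2.431.
Targets: golden ratio ≈ 1.618; root-3 ≈ 1.732; silver ratio ≈ 2.414.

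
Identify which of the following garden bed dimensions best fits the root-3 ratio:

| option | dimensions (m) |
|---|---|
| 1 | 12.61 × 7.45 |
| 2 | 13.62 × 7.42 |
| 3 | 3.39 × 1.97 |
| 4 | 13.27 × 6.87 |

3

Target root-3 ≈ 1.732.
1: 1.693 (Δ0.039)  2: 1.836 (Δ0.104)  3: 1.721 (Δ0.011)  4: 1.932 (Δ0.200)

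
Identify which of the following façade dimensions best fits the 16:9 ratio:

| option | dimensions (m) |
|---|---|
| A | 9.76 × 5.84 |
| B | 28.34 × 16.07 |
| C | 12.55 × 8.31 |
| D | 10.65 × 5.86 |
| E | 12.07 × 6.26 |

Ratios (long/short): A ≈ 1.671; B ≈ 1.764; C ≈ 1.510; D ≈ 1.817; E ≈ 1.928.
16:9 ≈ 1.778; option B is nearest (Δ 0.014).

B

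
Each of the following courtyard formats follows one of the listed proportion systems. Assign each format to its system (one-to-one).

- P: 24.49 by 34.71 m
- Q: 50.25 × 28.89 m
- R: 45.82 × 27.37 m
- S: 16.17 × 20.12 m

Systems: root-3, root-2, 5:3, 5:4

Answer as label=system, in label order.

P=root-2, Q=root-3, R=5:3, S=5:4

Ratios: P ≈ 1.417; Q ≈ 1.739; R ≈ 1.674; S ≈ 1.244.
Targets: root-3 ≈ 1.732; root-2 ≈ 1.414; 5:3 ≈ 1.667; 5:4 ≈ 1.250.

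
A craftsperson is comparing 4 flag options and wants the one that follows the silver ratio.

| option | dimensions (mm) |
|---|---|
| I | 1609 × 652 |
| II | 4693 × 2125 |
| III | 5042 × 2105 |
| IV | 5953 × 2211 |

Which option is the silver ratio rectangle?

III

Ratios (long/short): I ≈ 2.468; II ≈ 2.208; III ≈ 2.395; IV ≈ 2.692.
silver ratio ≈ 2.414; option III is nearest (Δ 0.019).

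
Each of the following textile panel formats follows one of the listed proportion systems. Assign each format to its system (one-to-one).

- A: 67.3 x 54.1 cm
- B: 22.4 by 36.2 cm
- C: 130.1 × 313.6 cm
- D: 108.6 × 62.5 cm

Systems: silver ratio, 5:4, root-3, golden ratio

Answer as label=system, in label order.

A = 67.3/54.1 ≈ 1.244 → 5:4 (1.250)
B = 36.2/22.4 ≈ 1.616 → golden ratio (1.618)
C = 313.6/130.1 ≈ 2.410 → silver ratio (2.414)
D = 108.6/62.5 ≈ 1.738 → root-3 (1.732)

A=5:4, B=golden ratio, C=silver ratio, D=root-3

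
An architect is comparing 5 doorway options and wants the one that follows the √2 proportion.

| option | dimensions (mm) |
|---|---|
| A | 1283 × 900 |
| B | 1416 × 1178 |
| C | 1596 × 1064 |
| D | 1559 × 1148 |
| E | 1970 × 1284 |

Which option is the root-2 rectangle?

A

Target root-2 ≈ 1.414.
A: 1.426 (Δ0.012)  B: 1.202 (Δ0.212)  C: 1.500 (Δ0.086)  D: 1.358 (Δ0.056)  E: 1.534 (Δ0.120)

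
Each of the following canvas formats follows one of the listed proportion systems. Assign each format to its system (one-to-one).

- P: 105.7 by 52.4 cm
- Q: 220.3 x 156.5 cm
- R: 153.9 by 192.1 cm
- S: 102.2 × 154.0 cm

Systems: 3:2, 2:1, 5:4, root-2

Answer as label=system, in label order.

P = 105.7/52.4 ≈ 2.017 → 2:1 (2.000)
Q = 220.3/156.5 ≈ 1.408 → root-2 (1.414)
R = 192.1/153.9 ≈ 1.248 → 5:4 (1.250)
S = 154.0/102.2 ≈ 1.507 → 3:2 (1.500)

P=2:1, Q=root-2, R=5:4, S=3:2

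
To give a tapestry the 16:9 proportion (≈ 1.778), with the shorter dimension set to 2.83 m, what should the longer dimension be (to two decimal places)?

16:9 ≈ 1.77778.
Longer side = 2.83 × 1.77778 ≈ 5.0311 → 5.03 m.

5.03 m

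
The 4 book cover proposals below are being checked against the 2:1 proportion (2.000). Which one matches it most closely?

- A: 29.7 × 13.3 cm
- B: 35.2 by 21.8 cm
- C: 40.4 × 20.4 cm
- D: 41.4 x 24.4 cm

C

Ratios (long/short): A ≈ 2.233; B ≈ 1.615; C ≈ 1.980; D ≈ 1.697.
2:1 ≈ 2.000; option C is nearest (Δ 0.020).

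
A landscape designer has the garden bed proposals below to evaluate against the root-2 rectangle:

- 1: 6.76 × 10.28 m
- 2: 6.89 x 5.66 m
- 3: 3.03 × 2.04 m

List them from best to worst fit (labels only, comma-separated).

3, 1, 2

Ratios: 1 = 10.28 / 6.76 ≈ 1.521; 2 = 6.89 / 5.66 ≈ 1.217; 3 = 3.03 / 2.04 ≈ 1.485.
|Δ from 1.414|: 1 0.107; 2 0.197; 3 0.071.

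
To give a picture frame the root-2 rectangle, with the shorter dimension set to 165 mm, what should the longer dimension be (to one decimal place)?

233.3 mm

root-2 ≈ 1.41421.
Longer side = 165 × 1.41421 ≈ 233.345 → 233.3 mm.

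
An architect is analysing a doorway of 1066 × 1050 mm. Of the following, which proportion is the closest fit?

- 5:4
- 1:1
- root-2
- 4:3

1:1

Ratio = 1066 / 1050 ≈ 1.015.
Distances: 5:4 1.250 (Δ 0.235); 1:1 1.000 (Δ 0.015); root-2 1.414 (Δ 0.399); 4:3 1.333 (Δ 0.318).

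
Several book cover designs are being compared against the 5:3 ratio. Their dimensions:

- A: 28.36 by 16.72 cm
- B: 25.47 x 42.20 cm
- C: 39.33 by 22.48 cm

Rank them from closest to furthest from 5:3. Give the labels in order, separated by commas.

B, A, C

Ratios: A = 28.36 / 16.72 ≈ 1.696; B = 42.20 / 25.47 ≈ 1.657; C = 39.33 / 22.48 ≈ 1.750.
|Δ from 1.667|: A 0.029; B 0.010; C 0.083.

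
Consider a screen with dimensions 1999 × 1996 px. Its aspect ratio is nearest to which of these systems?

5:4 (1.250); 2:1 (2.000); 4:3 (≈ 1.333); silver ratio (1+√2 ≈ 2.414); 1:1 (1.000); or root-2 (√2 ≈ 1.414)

1:1

Ratio = 1999 / 1996 ≈ 1.002.
Distances: 5:4 1.250 (Δ 0.248); 2:1 2.000 (Δ 0.998); 4:3 1.333 (Δ 0.331); silver ratio 2.414 (Δ 1.412); 1:1 1.000 (Δ 0.002); root-2 1.414 (Δ 0.412).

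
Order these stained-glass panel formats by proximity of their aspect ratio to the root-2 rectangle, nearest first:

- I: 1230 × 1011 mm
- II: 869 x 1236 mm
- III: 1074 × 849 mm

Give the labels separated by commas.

I: 1230/1011 ≈ 1.217 → |1.217 − 1.414| = 0.197
II: 1236/869 ≈ 1.422 → |1.422 − 1.414| = 0.008
III: 1074/849 ≈ 1.265 → |1.265 − 1.414| = 0.149

II, III, I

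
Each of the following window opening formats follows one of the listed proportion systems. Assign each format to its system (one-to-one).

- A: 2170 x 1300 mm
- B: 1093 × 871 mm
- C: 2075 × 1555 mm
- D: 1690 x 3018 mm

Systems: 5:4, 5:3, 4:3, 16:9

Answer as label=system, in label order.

A = 2170/1300 ≈ 1.669 → 5:3 (1.667)
B = 1093/871 ≈ 1.255 → 5:4 (1.250)
C = 2075/1555 ≈ 1.334 → 4:3 (1.333)
D = 3018/1690 ≈ 1.786 → 16:9 (1.778)

A=5:3, B=5:4, C=4:3, D=16:9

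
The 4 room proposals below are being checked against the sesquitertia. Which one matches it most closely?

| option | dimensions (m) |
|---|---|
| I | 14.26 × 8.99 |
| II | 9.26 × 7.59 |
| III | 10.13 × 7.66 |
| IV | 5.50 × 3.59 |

III

Ratios (long/short): I ≈ 1.586; II ≈ 1.220; III ≈ 1.322; IV ≈ 1.532.
4:3 ≈ 1.333; option III is nearest (Δ 0.011).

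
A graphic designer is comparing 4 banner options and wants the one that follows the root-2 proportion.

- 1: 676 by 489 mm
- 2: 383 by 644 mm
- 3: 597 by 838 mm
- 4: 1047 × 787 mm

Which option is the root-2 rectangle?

Ratios (long/short): 1 ≈ 1.382; 2 ≈ 1.681; 3 ≈ 1.404; 4 ≈ 1.330.
root-2 ≈ 1.414; option 3 is nearest (Δ 0.010).

3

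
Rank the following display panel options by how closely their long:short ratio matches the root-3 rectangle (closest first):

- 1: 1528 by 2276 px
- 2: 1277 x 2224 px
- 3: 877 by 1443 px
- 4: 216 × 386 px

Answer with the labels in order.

Ratios: 1 = 2276 / 1528 ≈ 1.490; 2 = 2224 / 1277 ≈ 1.742; 3 = 1443 / 877 ≈ 1.645; 4 = 386 / 216 ≈ 1.787.
|Δ from 1.732|: 1 0.242; 2 0.010; 3 0.087; 4 0.055.

2, 4, 3, 1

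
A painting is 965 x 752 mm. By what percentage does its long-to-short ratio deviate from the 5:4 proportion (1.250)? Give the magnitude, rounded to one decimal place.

2.7%

Ratio = 965 / 752 ≈ 1.2832.
Ideal 5:4 = 1.2500. |1.2832 − 1.2500| / 1.2500 ≈ 2.66% → 2.7%.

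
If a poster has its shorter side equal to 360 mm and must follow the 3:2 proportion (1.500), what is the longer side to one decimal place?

540.0 mm

3:2 = 1.50000.
Longer side = 360 × 1.50000 ≈ 540.000 → 540.0 mm.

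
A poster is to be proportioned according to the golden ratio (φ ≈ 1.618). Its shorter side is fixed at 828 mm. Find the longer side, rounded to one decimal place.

1339.7 mm

golden ratio ≈ 1.61803.
Longer side = 828 × 1.61803 ≈ 1339.729 → 1339.7 mm.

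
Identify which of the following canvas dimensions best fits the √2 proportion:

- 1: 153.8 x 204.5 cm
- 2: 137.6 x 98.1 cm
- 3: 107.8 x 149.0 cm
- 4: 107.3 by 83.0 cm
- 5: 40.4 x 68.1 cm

Target root-2 ≈ 1.414.
1: 1.330 (Δ0.084)  2: 1.403 (Δ0.011)  3: 1.382 (Δ0.032)  4: 1.293 (Δ0.121)  5: 1.686 (Δ0.272)

2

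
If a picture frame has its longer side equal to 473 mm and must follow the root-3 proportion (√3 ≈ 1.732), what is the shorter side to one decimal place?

273.1 mm

root-3 ≈ 1.73205.
Shorter side = 473 ÷ 1.73205 ≈ 273.087 → 273.1 mm.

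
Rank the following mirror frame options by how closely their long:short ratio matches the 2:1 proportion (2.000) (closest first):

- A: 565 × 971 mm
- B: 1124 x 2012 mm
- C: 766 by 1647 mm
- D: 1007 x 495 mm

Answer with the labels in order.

D, C, B, A

Ratios: A = 971 / 565 ≈ 1.719; B = 2012 / 1124 ≈ 1.790; C = 1647 / 766 ≈ 2.150; D = 1007 / 495 ≈ 2.034.
|Δ from 2.000|: A 0.281; B 0.210; C 0.150; D 0.034.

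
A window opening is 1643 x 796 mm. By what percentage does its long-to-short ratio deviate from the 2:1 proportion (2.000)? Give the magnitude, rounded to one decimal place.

3.2%

Ratio = 1643 / 796 ≈ 2.0641.
Ideal 2:1 = 2.0000. |2.0641 − 2.0000| / 2.0000 ≈ 3.20% → 3.2%.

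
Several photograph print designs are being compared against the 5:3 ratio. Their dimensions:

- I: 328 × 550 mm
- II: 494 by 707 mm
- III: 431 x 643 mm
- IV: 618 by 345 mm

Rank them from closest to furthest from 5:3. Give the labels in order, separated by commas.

I, IV, III, II

I: 550/328 ≈ 1.677 → |1.677 − 1.667| = 0.010
II: 707/494 ≈ 1.431 → |1.431 − 1.667| = 0.236
III: 643/431 ≈ 1.492 → |1.492 − 1.667| = 0.175
IV: 618/345 ≈ 1.791 → |1.791 − 1.667| = 0.124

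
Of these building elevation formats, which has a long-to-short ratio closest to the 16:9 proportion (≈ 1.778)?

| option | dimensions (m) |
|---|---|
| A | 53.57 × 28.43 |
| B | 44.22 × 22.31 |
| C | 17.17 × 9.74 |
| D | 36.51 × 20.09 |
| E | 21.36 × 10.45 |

Ratios (long/short): A ≈ 1.884; B ≈ 1.982; C ≈ 1.763; D ≈ 1.817; E ≈ 2.044.
16:9 ≈ 1.778; option C is nearest (Δ 0.015).

C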